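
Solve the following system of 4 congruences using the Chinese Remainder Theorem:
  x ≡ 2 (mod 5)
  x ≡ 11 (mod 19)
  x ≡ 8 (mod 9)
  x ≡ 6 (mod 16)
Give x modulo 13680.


Product of moduli M = 5 · 19 · 9 · 16 = 13680.
Merge one congruence at a time:
  Start: x ≡ 2 (mod 5).
  Combine with x ≡ 11 (mod 19); new modulus lcm = 95.
    Write x = 2 + 5·t and substitute into x ≡ 11 (mod 19): 5·t ≡ 11 − 2 = 9 (mod 19).
    The inverse of 5 mod 19 is 4 (since 5·4 = 20 = 1·19 + 1), so t ≡ 4·9 = 36 ≡ 17 (mod 19).
    Then x = 2 + 5·17 = 87, valid modulo lcm(5, 19) = 95: x ≡ 87 (mod 95).
  Combine with x ≡ 8 (mod 9); new modulus lcm = 855.
    Write x = 87 + 95·t and substitute into x ≡ 8 (mod 9): 95·t ≡ 8 − 87 = -79 (mod 9).
    Reduce coefficients mod 9: 5·t ≡ 2 (mod 9).
    The inverse of 5 mod 9 is 2 (since 5·2 = 10 = 1·9 + 1), so t ≡ 2·2 = 4 ≡ 4 (mod 9).
    Then x = 87 + 95·4 = 467, valid modulo lcm(95, 9) = 855: x ≡ 467 (mod 855).
  Combine with x ≡ 6 (mod 16); new modulus lcm = 13680.
    Write x = 467 + 855·t and substitute into x ≡ 6 (mod 16): 855·t ≡ 6 − 467 = -461 (mod 16).
    Reduce coefficients mod 16: 7·t ≡ 3 (mod 16).
    The inverse of 7 mod 16 is 7 (since 7·7 = 49 = 3·16 + 1), so t ≡ 7·3 = 21 ≡ 5 (mod 16).
    Then x = 467 + 855·5 = 4742, valid modulo lcm(855, 16) = 13680: x ≡ 4742 (mod 13680).
Verify against each original: 4742 mod 5 = 2, 4742 mod 19 = 11, 4742 mod 9 = 8, 4742 mod 16 = 6.

x ≡ 4742 (mod 13680).


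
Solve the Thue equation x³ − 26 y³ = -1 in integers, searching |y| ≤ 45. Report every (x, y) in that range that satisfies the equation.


The equation is x³ - 26y³ = -1. For fixed y, x³ = 26·y³ − 1, so a solution requires the RHS to be a perfect cube.
Strategy: iterate y from -45 to 45, compute RHS = 26·y³ − 1, and check whether it is a (positive or negative) perfect cube.
Check small values of y:
  y = 0: RHS = -1 = (-1)³ ⇒ x = -1 works.
  y = 1: RHS = 25 is not a perfect cube.
  y = -1: RHS = -27 = (-3)³ ⇒ x = -3 works.
  y = 2: RHS = 207 is not a perfect cube.
  y = -2: RHS = -209 is not a perfect cube.
  y = 3: RHS = 701 is not a perfect cube.
  y = -3: RHS = -703 is not a perfect cube.
Continuing the search up to |y| = 45 finds no further solutions beyond those listed.
Collected solutions: (-1, 0), (-3, -1).

Solutions (with |y| ≤ 45): (-1, 0), (-3, -1).


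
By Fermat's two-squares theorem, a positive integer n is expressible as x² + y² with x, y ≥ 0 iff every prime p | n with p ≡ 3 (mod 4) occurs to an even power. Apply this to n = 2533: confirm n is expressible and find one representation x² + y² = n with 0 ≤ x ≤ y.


Step 1: Factor n = 2533 = 17 · 149.
Step 2: Check the mod-4 condition on each prime factor: 17 ≡ 1 (mod 4), exponent 1; 149 ≡ 1 (mod 4), exponent 1.
All primes ≡ 3 (mod 4) appear to even exponent (or don't appear), so by the two-squares theorem n IS expressible as a sum of two squares.
Step 3: Build a representation. Here n = 17 · 149 is a product of primes ≡ 1 (mod 4). Each prime p ≡ 1 (mod 4) is itself a sum of two squares; find a² by testing p − a² for a perfect square:
  17: 17 − 1² = 16 = 4² ⇒ 17 = 1² + 4².
  149: 149 − 1² = 148, 149 − 2² = 145, 149 − 3² = 140, 149 − 4² = 133, 149 − 5² = 124, 149 − 6² = 113, 149 − 7² = 100 = 10² ⇒ 149 = 7² + 10².
  Combine using the Brahmagupta–Fibonacci identity (a² + b²)(c² + d²) = (ac − bd)² + (ad + bc)² = (ac + bd)² + (ad − bc)²:
  17 · 149 = 2533: from (1² + 4²)(7² + 10²), take (1·7 − 4·10, 1·10 + 4·7) = (7 − 40, 10 + 28) = (-33, 38); dropping signs (only squares matter) gives (33, 38); check 33² + 38² = 1089 + 1444 = 2533 ✓.
Step 4: Order so x ≤ y and verify: 33² + 38² = 1089 + 1444 = 2533 = n. ✓

n = 2533 = 33² + 38² (one valid representation with x ≤ y).


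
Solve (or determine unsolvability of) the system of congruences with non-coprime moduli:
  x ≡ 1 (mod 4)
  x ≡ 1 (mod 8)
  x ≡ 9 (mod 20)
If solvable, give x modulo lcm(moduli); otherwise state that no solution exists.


Moduli 4, 8, 20 are not pairwise coprime, so CRT works modulo lcm(m_i) when all pairwise compatibility conditions hold.
Pairwise compatibility: gcd(m_i, m_j) must divide a_i - a_j for every pair.
Merge one congruence at a time:
  Start: x ≡ 1 (mod 4).
  Combine with x ≡ 1 (mod 8): gcd(4, 8) = 4; 1 - 1 = 0, which IS divisible by 4, so compatible.
    Write x = 1 + 4·t and substitute into x ≡ 1 (mod 8): 4·t ≡ 1 − 1 = 0 (mod 8).
    Divide the congruence (and modulus) by g = 4: 1·t ≡ 0 (mod 2).
    So t ≡ 0 (mod 2).
    Then x = 1 + 4·0 = 1, valid modulo lcm(4, 8) = 8: x ≡ 1 (mod 8).
  Combine with x ≡ 9 (mod 20): gcd(8, 20) = 4; 9 - 1 = 8, which IS divisible by 4, so compatible.
    Write x = 1 + 8·t and substitute into x ≡ 9 (mod 20): 8·t ≡ 9 − 1 = 8 (mod 20).
    Divide the congruence (and modulus) by g = 4: 2·t ≡ 2 (mod 5).
    The inverse of 2 mod 5 is 3 (since 2·3 = 6 = 1·5 + 1), so t ≡ 3·2 = 6 ≡ 1 (mod 5).
    Then x = 1 + 8·1 = 9, valid modulo lcm(8, 20) = 40: x ≡ 9 (mod 40).
Verify: 9 mod 4 = 1, 9 mod 8 = 1, 9 mod 20 = 9.

x ≡ 9 (mod 40).


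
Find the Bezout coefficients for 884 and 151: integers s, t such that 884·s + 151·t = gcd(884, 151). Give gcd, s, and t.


Euclidean algorithm on (884, 151) — divide until remainder is 0:
  884 = 5 · 151 + 129
  151 = 1 · 129 + 22
  129 = 5 · 22 + 19
  22 = 1 · 19 + 3
  19 = 6 · 3 + 1
  3 = 3 · 1 + 0
gcd(884, 151) = 1.
Track Bezout coefficients alongside the remainders: start with r₀ = 884 = a·1 + b·0 (s = 1, t = 0) and r₁ = 151 = a·0 + b·1 (s = 0, t = 1); each new remainder r_{k+1} = r_{k-1} − q_k·r_k inherits s_{k+1} = s_{k-1} − q_k·s_k, t_{k+1} = t_{k-1} − q_k·t_k, so r_k = a·s_k + b·t_k at every step:
  q = 5: r = 129, s = 1 − 5·0 = 1, t = 0 − 5·1 = -5  (check: 884·1 + 151·(-5) = 129)
  q = 1: r = 22, s = 0 − 1·1 = -1, t = 1 − 1·(-5) = 6  (check: 884·(-1) + 151·6 = 22)
  q = 5: r = 19, s = 1 − 5·(-1) = 6, t = -5 − 5·6 = -35  (check: 884·6 + 151·(-35) = 19)
  q = 1: r = 3, s = -1 − 1·6 = -7, t = 6 − 1·(-35) = 41  (check: 884·(-7) + 151·41 = 3)
  q = 6: r = 1, s = 6 − 6·(-7) = 48, t = -35 − 6·41 = -281  (check: 884·48 + 151·(-281) = 1)
The row with r = 1 (the gcd) gives the Bezout coefficients s = 48, t = -281.
Result: 884 · (48) + 151 · (-281) = 1.

gcd(884, 151) = 1; s = 48, t = -281 (check: 884·48 + 151·(-281) = 1).


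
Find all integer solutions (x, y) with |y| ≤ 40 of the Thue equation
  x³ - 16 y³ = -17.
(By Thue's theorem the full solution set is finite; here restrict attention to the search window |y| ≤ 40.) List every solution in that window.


The equation is x³ - 16y³ = -17. For fixed y, x³ = 16·y³ − 17, so a solution requires the RHS to be a perfect cube.
Strategy: iterate y from -40 to 40, compute RHS = 16·y³ − 17, and check whether it is a (positive or negative) perfect cube.
Check small values of y:
  y = 0: RHS = -17 is not a perfect cube.
  y = 1: RHS = -1 = (-1)³ ⇒ x = -1 works.
  y = -1: RHS = -33 is not a perfect cube.
  y = 2: RHS = 111 is not a perfect cube.
  y = -2: RHS = -145 is not a perfect cube.
  y = 3: RHS = 415 is not a perfect cube.
  y = -3: RHS = -449 is not a perfect cube.
Continuing the search up to |y| = 40 finds no further solutions beyond those listed.
Collected solutions: (-1, 1).

Solutions (with |y| ≤ 40): (-1, 1).


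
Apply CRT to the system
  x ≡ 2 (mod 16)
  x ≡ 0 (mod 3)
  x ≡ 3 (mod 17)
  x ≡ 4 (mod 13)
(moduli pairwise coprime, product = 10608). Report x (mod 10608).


Product of moduli M = 16 · 3 · 17 · 13 = 10608.
Merge one congruence at a time:
  Start: x ≡ 2 (mod 16).
  Combine with x ≡ 0 (mod 3); new modulus lcm = 48.
    Write x = 2 + 16·t and substitute into x ≡ 0 (mod 3): 16·t ≡ 0 − 2 = -2 (mod 3).
    Reduce coefficients mod 3: 1·t ≡ 1 (mod 3).
    So t ≡ 1 (mod 3).
    Then x = 2 + 16·1 = 18, valid modulo lcm(16, 3) = 48: x ≡ 18 (mod 48).
  Combine with x ≡ 3 (mod 17); new modulus lcm = 816.
    Write x = 18 + 48·t and substitute into x ≡ 3 (mod 17): 48·t ≡ 3 − 18 = -15 (mod 17).
    Reduce coefficients mod 17: 14·t ≡ 2 (mod 17).
    The inverse of 14 mod 17 is 11 (since 14·11 = 154 = 9·17 + 1), so t ≡ 11·2 = 22 ≡ 5 (mod 17).
    Then x = 18 + 48·5 = 258, valid modulo lcm(48, 17) = 816: x ≡ 258 (mod 816).
  Combine with x ≡ 4 (mod 13); new modulus lcm = 10608.
    Write x = 258 + 816·t and substitute into x ≡ 4 (mod 13): 816·t ≡ 4 − 258 = -254 (mod 13).
    Reduce coefficients mod 13: 10·t ≡ 6 (mod 13).
    The inverse of 10 mod 13 is 4 (since 10·4 = 40 = 3·13 + 1), so t ≡ 4·6 = 24 ≡ 11 (mod 13).
    Then x = 258 + 816·11 = 9234, valid modulo lcm(816, 13) = 10608: x ≡ 9234 (mod 10608).
Verify against each original: 9234 mod 16 = 2, 9234 mod 3 = 0, 9234 mod 17 = 3, 9234 mod 13 = 4.

x ≡ 9234 (mod 10608).


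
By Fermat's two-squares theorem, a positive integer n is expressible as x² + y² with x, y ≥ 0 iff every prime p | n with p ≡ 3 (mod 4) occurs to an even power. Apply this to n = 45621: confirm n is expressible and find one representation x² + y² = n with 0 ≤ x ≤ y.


Step 1: Factor n = 45621 = 3^2 · 37 · 137.
Step 2: Check the mod-4 condition on each prime factor: 3 ≡ 3 (mod 4), exponent 2 (must be even); 37 ≡ 1 (mod 4), exponent 1; 137 ≡ 1 (mod 4), exponent 1.
All primes ≡ 3 (mod 4) appear to even exponent (or don't appear), so by the two-squares theorem n IS expressible as a sum of two squares.
Step 3: Build a representation. Group n = k² · m with k = 3 and m = 37 · 137 = 5069 (a product of primes ≡ 1 (mod 4)); a representation of m scales to one of n via (k·x)² + (k·y)² = k²(x² + y²). Each prime p ≡ 1 (mod 4) is itself a sum of two squares; find a² by testing p − a² for a perfect square:
  37: 37 − 1² = 36 = 6² ⇒ 37 = 1² + 6².
  137: 137 − 1² = 136, 137 − 2² = 133, 137 − 3² = 128, 137 − 4² = 121 = 11² ⇒ 137 = 4² + 11².
  Combine using the Brahmagupta–Fibonacci identity (a² + b²)(c² + d²) = (ac − bd)² + (ad + bc)² = (ac + bd)² + (ad − bc)²:
  37 · 137 = 5069: from (1² + 6²)(4² + 11²), take (1·4 − 6·11, 1·11 + 6·4) = (4 − 66, 11 + 24) = (-62, 35); dropping signs (only squares matter) gives (62, 35); check 62² + 35² = 3844 + 1225 = 5069 ✓.
  Scale by k = 3: (3·62, 3·35) = (186, 105).
Step 4: Order so x ≤ y and verify: 105² + 186² = 11025 + 34596 = 45621 = n. ✓

n = 45621 = 105² + 186² (one valid representation with x ≤ y).


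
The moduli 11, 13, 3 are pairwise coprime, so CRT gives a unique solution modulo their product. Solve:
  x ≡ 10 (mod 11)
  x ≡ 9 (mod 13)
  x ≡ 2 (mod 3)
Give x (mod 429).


Moduli 11, 13, 3 are pairwise coprime; by CRT there is a unique solution modulo M = 11 · 13 · 3 = 429.
Solve pairwise, accumulating the modulus:
  Start with x ≡ 10 (mod 11).
  Combine with x ≡ 9 (mod 13): since gcd(11, 13) = 1, we get a unique residue mod 143.
    Write x = 10 + 11·t and substitute into x ≡ 9 (mod 13): 11·t ≡ 9 − 10 = -1 (mod 13).
    Reduce coefficients mod 13: 11·t ≡ 12 (mod 13).
    The inverse of 11 mod 13 is 6 (since 11·6 = 66 = 5·13 + 1), so t ≡ 6·12 = 72 ≡ 7 (mod 13).
    Then x = 10 + 11·7 = 87, valid modulo lcm(11, 13) = 143: x ≡ 87 (mod 143).
  Combine with x ≡ 2 (mod 3): since gcd(143, 3) = 1, we get a unique residue mod 429.
    Write x = 87 + 143·t and substitute into x ≡ 2 (mod 3): 143·t ≡ 2 − 87 = -85 (mod 3).
    Reduce coefficients mod 3: 2·t ≡ 2 (mod 3).
    The inverse of 2 mod 3 is 2 (since 2·2 = 4 = 1·3 + 1), so t ≡ 2·2 = 4 ≡ 1 (mod 3).
    Then x = 87 + 143·1 = 230, valid modulo lcm(143, 3) = 429: x ≡ 230 (mod 429).
Verify: 230 mod 11 = 10 ✓, 230 mod 13 = 9 ✓, 230 mod 3 = 2 ✓.

x ≡ 230 (mod 429).


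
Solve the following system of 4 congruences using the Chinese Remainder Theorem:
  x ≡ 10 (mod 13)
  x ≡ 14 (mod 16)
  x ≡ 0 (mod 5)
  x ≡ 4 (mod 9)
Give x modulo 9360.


Product of moduli M = 13 · 16 · 5 · 9 = 9360.
Merge one congruence at a time:
  Start: x ≡ 10 (mod 13).
  Combine with x ≡ 14 (mod 16); new modulus lcm = 208.
    Write x = 10 + 13·t and substitute into x ≡ 14 (mod 16): 13·t ≡ 14 − 10 = 4 (mod 16).
    The inverse of 13 mod 16 is 5 (since 13·5 = 65 = 4·16 + 1), so t ≡ 5·4 = 20 ≡ 4 (mod 16).
    Then x = 10 + 13·4 = 62, valid modulo lcm(13, 16) = 208: x ≡ 62 (mod 208).
  Combine with x ≡ 0 (mod 5); new modulus lcm = 1040.
    Write x = 62 + 208·t and substitute into x ≡ 0 (mod 5): 208·t ≡ 0 − 62 = -62 (mod 5).
    Reduce coefficients mod 5: 3·t ≡ 3 (mod 5).
    The inverse of 3 mod 5 is 2 (since 3·2 = 6 = 1·5 + 1), so t ≡ 2·3 = 6 ≡ 1 (mod 5).
    Then x = 62 + 208·1 = 270, valid modulo lcm(208, 5) = 1040: x ≡ 270 (mod 1040).
  Combine with x ≡ 4 (mod 9); new modulus lcm = 9360.
    Write x = 270 + 1040·t and substitute into x ≡ 4 (mod 9): 1040·t ≡ 4 − 270 = -266 (mod 9).
    Reduce coefficients mod 9: 5·t ≡ 4 (mod 9).
    The inverse of 5 mod 9 is 2 (since 5·2 = 10 = 1·9 + 1), so t ≡ 2·4 = 8 ≡ 8 (mod 9).
    Then x = 270 + 1040·8 = 8590, valid modulo lcm(1040, 9) = 9360: x ≡ 8590 (mod 9360).
Verify against each original: 8590 mod 13 = 10, 8590 mod 16 = 14, 8590 mod 5 = 0, 8590 mod 9 = 4.

x ≡ 8590 (mod 9360).


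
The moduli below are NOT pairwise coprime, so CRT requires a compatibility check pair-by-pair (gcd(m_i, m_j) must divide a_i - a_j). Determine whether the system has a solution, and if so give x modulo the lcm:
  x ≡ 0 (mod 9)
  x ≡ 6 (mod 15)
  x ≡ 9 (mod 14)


Moduli 9, 15, 14 are not pairwise coprime, so CRT works modulo lcm(m_i) when all pairwise compatibility conditions hold.
Pairwise compatibility: gcd(m_i, m_j) must divide a_i - a_j for every pair.
Merge one congruence at a time:
  Start: x ≡ 0 (mod 9).
  Combine with x ≡ 6 (mod 15): gcd(9, 15) = 3; 6 - 0 = 6, which IS divisible by 3, so compatible.
    Write x = 0 + 9·t and substitute into x ≡ 6 (mod 15): 9·t ≡ 6 − 0 = 6 (mod 15).
    Divide the congruence (and modulus) by g = 3: 3·t ≡ 2 (mod 5).
    The inverse of 3 mod 5 is 2 (since 3·2 = 6 = 1·5 + 1), so t ≡ 2·2 = 4 ≡ 4 (mod 5).
    Then x = 0 + 9·4 = 36, valid modulo lcm(9, 15) = 45: x ≡ 36 (mod 45).
  Combine with x ≡ 9 (mod 14): gcd(45, 14) = 1; 9 - 36 = -27, which IS divisible by 1, so compatible.
    Write x = 36 + 45·t and substitute into x ≡ 9 (mod 14): 45·t ≡ 9 − 36 = -27 (mod 14).
    Reduce coefficients mod 14: 3·t ≡ 1 (mod 14).
    The inverse of 3 mod 14 is 5 (since 3·5 = 15 = 1·14 + 1), so t ≡ 5·1 = 5 ≡ 5 (mod 14).
    Then x = 36 + 45·5 = 261, valid modulo lcm(45, 14) = 630: x ≡ 261 (mod 630).
Verify: 261 mod 9 = 0, 261 mod 15 = 6, 261 mod 14 = 9.

x ≡ 261 (mod 630).


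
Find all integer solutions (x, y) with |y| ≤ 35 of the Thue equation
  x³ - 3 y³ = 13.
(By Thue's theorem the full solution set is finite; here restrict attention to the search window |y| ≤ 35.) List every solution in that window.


The equation is x³ - 3y³ = 13. For fixed y, x³ = 3·y³ + 13, so a solution requires the RHS to be a perfect cube.
Strategy: iterate y from -35 to 35, compute RHS = 3·y³ + 13, and check whether it is a (positive or negative) perfect cube.
Check small values of y:
  y = 0: RHS = 13 is not a perfect cube.
  y = 1: RHS = 16 is not a perfect cube.
  y = -1: RHS = 10 is not a perfect cube.
  y = 2: RHS = 37 is not a perfect cube.
  y = -2: RHS = -11 is not a perfect cube.
  y = 3: RHS = 94 is not a perfect cube.
  y = -3: RHS = -68 is not a perfect cube.
Continuing the search up to |y| = 35 finds no solutions either.
No (x, y) in the scanned range satisfies the equation.

No integer solutions with |y| ≤ 35.


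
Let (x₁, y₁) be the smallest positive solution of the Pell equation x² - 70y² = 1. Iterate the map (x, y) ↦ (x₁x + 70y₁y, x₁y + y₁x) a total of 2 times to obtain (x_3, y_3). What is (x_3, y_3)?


Step 1: Find the fundamental solution (x₁, y₁) of x² - 70y² = 1.
  Expand √70 as a continued fraction. a₀ = ⌊√70⌋ = 8; iterate m_{k+1} = d_k·a_k − m_k, d_{k+1} = (70 − m_{k+1}²)/d_k, a_{k+1} = ⌊(a₀ + m_{k+1})/d_{k+1}⌋ (starting m₀ = 0, d₀ = 1), with convergents p_k = a_k·p_{k-1} + p_{k-2}, q_k = a_k·q_{k-1} + q_{k-2} (p₋₁ = 1, q₋₁ = 0):
  k = 0: a₀ = 8; p₀/q₀ = 8/1; p₀² − 70·q₀² = 64 − 70 = -6.
  k = 1: m = 8, d = 6, a = ⌊(8 + 8)/6⌋ = 2; p/q = (2·8 + 1)/(2·1 + 0) = 17/2; p² − 70·q² = 289 − 280 = 9.
  k = 2: m = 4, d = 9, a = ⌊(8 + 4)/9⌋ = 1; p/q = (1·17 + 8)/(1·2 + 1) = 25/3; p² − 70·q² = 625 − 630 = -5.
  k = 3: m = 5, d = 5, a = ⌊(8 + 5)/5⌋ = 2; p/q = (2·25 + 17)/(2·3 + 2) = 67/8; p² − 70·q² = 4489 − 4480 = 9.
  k = 4: m = 5, d = 9, a = ⌊(8 + 5)/9⌋ = 1; p/q = (1·67 + 25)/(1·8 + 3) = 92/11; p² − 70·q² = 8464 − 8470 = -6.
  k = 5: m = 4, d = 6, a = ⌊(8 + 4)/6⌋ = 2; p/q = (2·92 + 67)/(2·11 + 8) = 251/30; p² − 70·q² = 63001 − 63000 = 1.
  The first convergent with p² − 70·q² = 1 gives the fundamental solution (x₁, y₁) = (251, 30).
Step 2: Apply the recurrence (x_{n+1}, y_{n+1}) = (x₁x_n + 70y₁y_n, x₁y_n + y₁x_n) repeatedly.
  From (x_1, y_1) = (251, 30): x_2 = 251·251 + 70·30·30 = 126001; y_2 = 251·30 + 30·251 = 15060.
  From (x_2, y_2) = (126001, 15060): x_3 = 251·126001 + 70·30·15060 = 63252251; y_3 = 251·15060 + 30·126001 = 7560090.
Step 3: Verify x_3² - 70·y_3² = 4000847256567001 - 4000847256567000 = 1 (should be 1). ✓

(x_1, y_1) = (251, 30); (x_3, y_3) = (63252251, 7560090).


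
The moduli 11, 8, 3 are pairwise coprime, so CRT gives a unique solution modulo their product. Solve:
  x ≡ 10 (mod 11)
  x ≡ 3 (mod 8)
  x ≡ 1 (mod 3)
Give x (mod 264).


Moduli 11, 8, 3 are pairwise coprime; by CRT there is a unique solution modulo M = 11 · 8 · 3 = 264.
Solve pairwise, accumulating the modulus:
  Start with x ≡ 10 (mod 11).
  Combine with x ≡ 3 (mod 8): since gcd(11, 8) = 1, we get a unique residue mod 88.
    Write x = 10 + 11·t and substitute into x ≡ 3 (mod 8): 11·t ≡ 3 − 10 = -7 (mod 8).
    Reduce coefficients mod 8: 3·t ≡ 1 (mod 8).
    The inverse of 3 mod 8 is 3 (since 3·3 = 9 = 1·8 + 1), so t ≡ 3·1 = 3 ≡ 3 (mod 8).
    Then x = 10 + 11·3 = 43, valid modulo lcm(11, 8) = 88: x ≡ 43 (mod 88).
  Combine with x ≡ 1 (mod 3): since gcd(88, 3) = 1, we get a unique residue mod 264.
    Write x = 43 + 88·t and substitute into x ≡ 1 (mod 3): 88·t ≡ 1 − 43 = -42 (mod 3).
    Reduce coefficients mod 3: 1·t ≡ 0 (mod 3).
    So t ≡ 0 (mod 3).
    Then x = 43 + 88·0 = 43, valid modulo lcm(88, 3) = 264: x ≡ 43 (mod 264).
Verify: 43 mod 11 = 10 ✓, 43 mod 8 = 3 ✓, 43 mod 3 = 1 ✓.

x ≡ 43 (mod 264).


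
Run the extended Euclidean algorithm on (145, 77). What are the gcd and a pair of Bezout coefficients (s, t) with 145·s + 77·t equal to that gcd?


Euclidean algorithm on (145, 77) — divide until remainder is 0:
  145 = 1 · 77 + 68
  77 = 1 · 68 + 9
  68 = 7 · 9 + 5
  9 = 1 · 5 + 4
  5 = 1 · 4 + 1
  4 = 4 · 1 + 0
gcd(145, 77) = 1.
Track Bezout coefficients alongside the remainders: start with r₀ = 145 = a·1 + b·0 (s = 1, t = 0) and r₁ = 77 = a·0 + b·1 (s = 0, t = 1); each new remainder r_{k+1} = r_{k-1} − q_k·r_k inherits s_{k+1} = s_{k-1} − q_k·s_k, t_{k+1} = t_{k-1} − q_k·t_k, so r_k = a·s_k + b·t_k at every step:
  q = 1: r = 68, s = 1 − 1·0 = 1, t = 0 − 1·1 = -1  (check: 145·1 + 77·(-1) = 68)
  q = 1: r = 9, s = 0 − 1·1 = -1, t = 1 − 1·(-1) = 2  (check: 145·(-1) + 77·2 = 9)
  q = 7: r = 5, s = 1 − 7·(-1) = 8, t = -1 − 7·2 = -15  (check: 145·8 + 77·(-15) = 5)
  q = 1: r = 4, s = -1 − 1·8 = -9, t = 2 − 1·(-15) = 17  (check: 145·(-9) + 77·17 = 4)
  q = 1: r = 1, s = 8 − 1·(-9) = 17, t = -15 − 1·17 = -32  (check: 145·17 + 77·(-32) = 1)
The row with r = 1 (the gcd) gives the Bezout coefficients s = 17, t = -32.
Result: 145 · (17) + 77 · (-32) = 1.

gcd(145, 77) = 1; s = 17, t = -32 (check: 145·17 + 77·(-32) = 1).


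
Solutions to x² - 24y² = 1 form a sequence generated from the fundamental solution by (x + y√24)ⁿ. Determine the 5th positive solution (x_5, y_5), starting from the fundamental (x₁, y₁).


Step 1: Find the fundamental solution (x₁, y₁) of x² - 24y² = 1.
  Expand √24 as a continued fraction. a₀ = ⌊√24⌋ = 4; iterate m_{k+1} = d_k·a_k − m_k, d_{k+1} = (24 − m_{k+1}²)/d_k, a_{k+1} = ⌊(a₀ + m_{k+1})/d_{k+1}⌋ (starting m₀ = 0, d₀ = 1), with convergents p_k = a_k·p_{k-1} + p_{k-2}, q_k = a_k·q_{k-1} + q_{k-2} (p₋₁ = 1, q₋₁ = 0):
  k = 0: a₀ = 4; p₀/q₀ = 4/1; p₀² − 24·q₀² = 16 − 24 = -8.
  k = 1: m = 4, d = 8, a = ⌊(4 + 4)/8⌋ = 1; p/q = (1·4 + 1)/(1·1 + 0) = 5/1; p² − 24·q² = 25 − 24 = 1.
  The first convergent with p² − 24·q² = 1 gives the fundamental solution (x₁, y₁) = (5, 1).
Step 2: Apply the recurrence (x_{n+1}, y_{n+1}) = (x₁x_n + 24y₁y_n, x₁y_n + y₁x_n) repeatedly.
  From (x_1, y_1) = (5, 1): x_2 = 5·5 + 24·1·1 = 49; y_2 = 5·1 + 1·5 = 10.
  From (x_2, y_2) = (49, 10): x_3 = 5·49 + 24·1·10 = 485; y_3 = 5·10 + 1·49 = 99.
  From (x_3, y_3) = (485, 99): x_4 = 5·485 + 24·1·99 = 4801; y_4 = 5·99 + 1·485 = 980.
  From (x_4, y_4) = (4801, 980): x_5 = 5·4801 + 24·1·980 = 47525; y_5 = 5·980 + 1·4801 = 9701.
Step 3: Verify x_5² - 24·y_5² = 2258625625 - 2258625624 = 1 (should be 1). ✓

(x_1, y_1) = (5, 1); (x_5, y_5) = (47525, 9701).


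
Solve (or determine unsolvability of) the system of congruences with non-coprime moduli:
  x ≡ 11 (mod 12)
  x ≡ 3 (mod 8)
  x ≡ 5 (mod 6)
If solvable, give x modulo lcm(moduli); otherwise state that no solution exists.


Moduli 12, 8, 6 are not pairwise coprime, so CRT works modulo lcm(m_i) when all pairwise compatibility conditions hold.
Pairwise compatibility: gcd(m_i, m_j) must divide a_i - a_j for every pair.
Merge one congruence at a time:
  Start: x ≡ 11 (mod 12).
  Combine with x ≡ 3 (mod 8): gcd(12, 8) = 4; 3 - 11 = -8, which IS divisible by 4, so compatible.
    Write x = 11 + 12·t and substitute into x ≡ 3 (mod 8): 12·t ≡ 3 − 11 = -8 (mod 8).
    Divide the congruence (and modulus) by g = 4: 3·t ≡ -2 (mod 2).
    Reduce coefficients mod 2: 1·t ≡ 0 (mod 2).
    So t ≡ 0 (mod 2).
    Then x = 11 + 12·0 = 11, valid modulo lcm(12, 8) = 24: x ≡ 11 (mod 24).
  Combine with x ≡ 5 (mod 6): gcd(24, 6) = 6; 5 - 11 = -6, which IS divisible by 6, so compatible.
    Write x = 11 + 24·t and substitute into x ≡ 5 (mod 6): 24·t ≡ 5 − 11 = -6 (mod 6).
    Divide the congruence (and modulus) by g = 6: 4·t ≡ -1 (mod 1).
    Modulo 1 every t works; take t = 0.
    Then x = 11 + 24·0 = 11, valid modulo lcm(24, 6) = 24: x ≡ 11 (mod 24).
Verify: 11 mod 12 = 11, 11 mod 8 = 3, 11 mod 6 = 5.

x ≡ 11 (mod 24).


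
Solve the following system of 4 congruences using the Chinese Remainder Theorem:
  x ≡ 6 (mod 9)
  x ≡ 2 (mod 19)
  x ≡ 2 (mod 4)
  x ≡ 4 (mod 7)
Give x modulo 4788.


Product of moduli M = 9 · 19 · 4 · 7 = 4788.
Merge one congruence at a time:
  Start: x ≡ 6 (mod 9).
  Combine with x ≡ 2 (mod 19); new modulus lcm = 171.
    Write x = 6 + 9·t and substitute into x ≡ 2 (mod 19): 9·t ≡ 2 − 6 = -4 (mod 19).
    Reduce coefficients mod 19: 9·t ≡ 15 (mod 19).
    The inverse of 9 mod 19 is 17 (since 9·17 = 153 = 8·19 + 1), so t ≡ 17·15 = 255 ≡ 8 (mod 19).
    Then x = 6 + 9·8 = 78, valid modulo lcm(9, 19) = 171: x ≡ 78 (mod 171).
  Combine with x ≡ 2 (mod 4); new modulus lcm = 684.
    Write x = 78 + 171·t and substitute into x ≡ 2 (mod 4): 171·t ≡ 2 − 78 = -76 (mod 4).
    Reduce coefficients mod 4: 3·t ≡ 0 (mod 4).
    The inverse of 3 mod 4 is 3 (since 3·3 = 9 = 2·4 + 1), so t ≡ 3·0 = 0 ≡ 0 (mod 4).
    Then x = 78 + 171·0 = 78, valid modulo lcm(171, 4) = 684: x ≡ 78 (mod 684).
  Combine with x ≡ 4 (mod 7); new modulus lcm = 4788.
    Write x = 78 + 684·t and substitute into x ≡ 4 (mod 7): 684·t ≡ 4 − 78 = -74 (mod 7).
    Reduce coefficients mod 7: 5·t ≡ 3 (mod 7).
    The inverse of 5 mod 7 is 3 (since 5·3 = 15 = 2·7 + 1), so t ≡ 3·3 = 9 ≡ 2 (mod 7).
    Then x = 78 + 684·2 = 1446, valid modulo lcm(684, 7) = 4788: x ≡ 1446 (mod 4788).
Verify against each original: 1446 mod 9 = 6, 1446 mod 19 = 2, 1446 mod 4 = 2, 1446 mod 7 = 4.

x ≡ 1446 (mod 4788).


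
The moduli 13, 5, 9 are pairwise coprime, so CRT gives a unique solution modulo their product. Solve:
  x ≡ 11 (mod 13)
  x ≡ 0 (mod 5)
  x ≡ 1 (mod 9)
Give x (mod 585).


Moduli 13, 5, 9 are pairwise coprime; by CRT there is a unique solution modulo M = 13 · 5 · 9 = 585.
Solve pairwise, accumulating the modulus:
  Start with x ≡ 11 (mod 13).
  Combine with x ≡ 0 (mod 5): since gcd(13, 5) = 1, we get a unique residue mod 65.
    Write x = 11 + 13·t and substitute into x ≡ 0 (mod 5): 13·t ≡ 0 − 11 = -11 (mod 5).
    Reduce coefficients mod 5: 3·t ≡ 4 (mod 5).
    The inverse of 3 mod 5 is 2 (since 3·2 = 6 = 1·5 + 1), so t ≡ 2·4 = 8 ≡ 3 (mod 5).
    Then x = 11 + 13·3 = 50, valid modulo lcm(13, 5) = 65: x ≡ 50 (mod 65).
  Combine with x ≡ 1 (mod 9): since gcd(65, 9) = 1, we get a unique residue mod 585.
    Write x = 50 + 65·t and substitute into x ≡ 1 (mod 9): 65·t ≡ 1 − 50 = -49 (mod 9).
    Reduce coefficients mod 9: 2·t ≡ 5 (mod 9).
    The inverse of 2 mod 9 is 5 (since 2·5 = 10 = 1·9 + 1), so t ≡ 5·5 = 25 ≡ 7 (mod 9).
    Then x = 50 + 65·7 = 505, valid modulo lcm(65, 9) = 585: x ≡ 505 (mod 585).
Verify: 505 mod 13 = 11 ✓, 505 mod 5 = 0 ✓, 505 mod 9 = 1 ✓.

x ≡ 505 (mod 585).


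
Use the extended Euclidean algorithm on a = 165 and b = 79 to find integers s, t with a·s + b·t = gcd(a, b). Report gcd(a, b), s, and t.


Euclidean algorithm on (165, 79) — divide until remainder is 0:
  165 = 2 · 79 + 7
  79 = 11 · 7 + 2
  7 = 3 · 2 + 1
  2 = 2 · 1 + 0
gcd(165, 79) = 1.
Track Bezout coefficients alongside the remainders: start with r₀ = 165 = a·1 + b·0 (s = 1, t = 0) and r₁ = 79 = a·0 + b·1 (s = 0, t = 1); each new remainder r_{k+1} = r_{k-1} − q_k·r_k inherits s_{k+1} = s_{k-1} − q_k·s_k, t_{k+1} = t_{k-1} − q_k·t_k, so r_k = a·s_k + b·t_k at every step:
  q = 2: r = 7, s = 1 − 2·0 = 1, t = 0 − 2·1 = -2  (check: 165·1 + 79·(-2) = 7)
  q = 11: r = 2, s = 0 − 11·1 = -11, t = 1 − 11·(-2) = 23  (check: 165·(-11) + 79·23 = 2)
  q = 3: r = 1, s = 1 − 3·(-11) = 34, t = -2 − 3·23 = -71  (check: 165·34 + 79·(-71) = 1)
The row with r = 1 (the gcd) gives the Bezout coefficients s = 34, t = -71.
Result: 165 · (34) + 79 · (-71) = 1.

gcd(165, 79) = 1; s = 34, t = -71 (check: 165·34 + 79·(-71) = 1).


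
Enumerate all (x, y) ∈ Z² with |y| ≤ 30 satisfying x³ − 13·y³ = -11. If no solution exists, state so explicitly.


The equation is x³ - 13y³ = -11. For fixed y, x³ = 13·y³ − 11, so a solution requires the RHS to be a perfect cube.
Strategy: iterate y from -30 to 30, compute RHS = 13·y³ − 11, and check whether it is a (positive or negative) perfect cube.
Check small values of y:
  y = 0: RHS = -11 is not a perfect cube.
  y = 1: RHS = 2 is not a perfect cube.
  y = -1: RHS = -24 is not a perfect cube.
  y = 2: RHS = 93 is not a perfect cube.
  y = -2: RHS = -115 is not a perfect cube.
  y = 3: RHS = 340 is not a perfect cube.
  y = -3: RHS = -362 is not a perfect cube.
Continuing the search up to |y| = 30 finds no solutions either.
No (x, y) in the scanned range satisfies the equation.

No integer solutions with |y| ≤ 30.


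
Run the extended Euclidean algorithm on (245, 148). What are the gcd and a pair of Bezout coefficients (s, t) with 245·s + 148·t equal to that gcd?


Euclidean algorithm on (245, 148) — divide until remainder is 0:
  245 = 1 · 148 + 97
  148 = 1 · 97 + 51
  97 = 1 · 51 + 46
  51 = 1 · 46 + 5
  46 = 9 · 5 + 1
  5 = 5 · 1 + 0
gcd(245, 148) = 1.
Track Bezout coefficients alongside the remainders: start with r₀ = 245 = a·1 + b·0 (s = 1, t = 0) and r₁ = 148 = a·0 + b·1 (s = 0, t = 1); each new remainder r_{k+1} = r_{k-1} − q_k·r_k inherits s_{k+1} = s_{k-1} − q_k·s_k, t_{k+1} = t_{k-1} − q_k·t_k, so r_k = a·s_k + b·t_k at every step:
  q = 1: r = 97, s = 1 − 1·0 = 1, t = 0 − 1·1 = -1  (check: 245·1 + 148·(-1) = 97)
  q = 1: r = 51, s = 0 − 1·1 = -1, t = 1 − 1·(-1) = 2  (check: 245·(-1) + 148·2 = 51)
  q = 1: r = 46, s = 1 − 1·(-1) = 2, t = -1 − 1·2 = -3  (check: 245·2 + 148·(-3) = 46)
  q = 1: r = 5, s = -1 − 1·2 = -3, t = 2 − 1·(-3) = 5  (check: 245·(-3) + 148·5 = 5)
  q = 9: r = 1, s = 2 − 9·(-3) = 29, t = -3 − 9·5 = -48  (check: 245·29 + 148·(-48) = 1)
The row with r = 1 (the gcd) gives the Bezout coefficients s = 29, t = -48.
Result: 245 · (29) + 148 · (-48) = 1.

gcd(245, 148) = 1; s = 29, t = -48 (check: 245·29 + 148·(-48) = 1).


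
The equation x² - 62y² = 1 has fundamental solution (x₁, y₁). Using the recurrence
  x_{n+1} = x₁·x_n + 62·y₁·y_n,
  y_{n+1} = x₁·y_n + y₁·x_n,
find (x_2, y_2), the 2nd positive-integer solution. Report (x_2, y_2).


Step 1: Find the fundamental solution (x₁, y₁) of x² - 62y² = 1.
  Expand √62 as a continued fraction. a₀ = ⌊√62⌋ = 7; iterate m_{k+1} = d_k·a_k − m_k, d_{k+1} = (62 − m_{k+1}²)/d_k, a_{k+1} = ⌊(a₀ + m_{k+1})/d_{k+1}⌋ (starting m₀ = 0, d₀ = 1), with convergents p_k = a_k·p_{k-1} + p_{k-2}, q_k = a_k·q_{k-1} + q_{k-2} (p₋₁ = 1, q₋₁ = 0):
  k = 0: a₀ = 7; p₀/q₀ = 7/1; p₀² − 62·q₀² = 49 − 62 = -13.
  k = 1: m = 7, d = 13, a = ⌊(7 + 7)/13⌋ = 1; p/q = (1·7 + 1)/(1·1 + 0) = 8/1; p² − 62·q² = 64 − 62 = 2.
  k = 2: m = 6, d = 2, a = ⌊(7 + 6)/2⌋ = 6; p/q = (6·8 + 7)/(6·1 + 1) = 55/7; p² − 62·q² = 3025 − 3038 = -13.
  k = 3: m = 6, d = 13, a = ⌊(7 + 6)/13⌋ = 1; p/q = (1·55 + 8)/(1·7 + 1) = 63/8; p² − 62·q² = 3969 − 3968 = 1.
  The first convergent with p² − 62·q² = 1 gives the fundamental solution (x₁, y₁) = (63, 8).
Step 2: Apply the recurrence (x_{n+1}, y_{n+1}) = (x₁x_n + 62y₁y_n, x₁y_n + y₁x_n) repeatedly.
  From (x_1, y_1) = (63, 8): x_2 = 63·63 + 62·8·8 = 7937; y_2 = 63·8 + 8·63 = 1008.
Step 3: Verify x_2² - 62·y_2² = 62995969 - 62995968 = 1 (should be 1). ✓

(x_1, y_1) = (63, 8); (x_2, y_2) = (7937, 1008).


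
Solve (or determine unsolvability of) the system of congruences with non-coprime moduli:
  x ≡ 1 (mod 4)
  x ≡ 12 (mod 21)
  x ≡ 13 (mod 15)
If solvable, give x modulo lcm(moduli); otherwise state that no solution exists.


Moduli 4, 21, 15 are not pairwise coprime, so CRT works modulo lcm(m_i) when all pairwise compatibility conditions hold.
Pairwise compatibility: gcd(m_i, m_j) must divide a_i - a_j for every pair.
Merge one congruence at a time:
  Start: x ≡ 1 (mod 4).
  Combine with x ≡ 12 (mod 21): gcd(4, 21) = 1; 12 - 1 = 11, which IS divisible by 1, so compatible.
    Write x = 1 + 4·t and substitute into x ≡ 12 (mod 21): 4·t ≡ 12 − 1 = 11 (mod 21).
    The inverse of 4 mod 21 is 16 (since 4·16 = 64 = 3·21 + 1), so t ≡ 16·11 = 176 ≡ 8 (mod 21).
    Then x = 1 + 4·8 = 33, valid modulo lcm(4, 21) = 84: x ≡ 33 (mod 84).
  Combine with x ≡ 13 (mod 15): gcd(84, 15) = 3, and 13 - 33 = -20 is NOT divisible by 3.
    ⇒ system is inconsistent (no integer solution).

No solution (the system is inconsistent).


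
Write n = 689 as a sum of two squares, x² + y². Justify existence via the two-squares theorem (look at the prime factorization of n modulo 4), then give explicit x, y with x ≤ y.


Step 1: Factor n = 689 = 13 · 53.
Step 2: Check the mod-4 condition on each prime factor: 13 ≡ 1 (mod 4), exponent 1; 53 ≡ 1 (mod 4), exponent 1.
All primes ≡ 3 (mod 4) appear to even exponent (or don't appear), so by the two-squares theorem n IS expressible as a sum of two squares.
Step 3: Build a representation. Here n = 13 · 53 is a product of primes ≡ 1 (mod 4). Each prime p ≡ 1 (mod 4) is itself a sum of two squares; find a² by testing p − a² for a perfect square:
  13: 13 − 1² = 12, 13 − 2² = 9 = 3² ⇒ 13 = 2² + 3².
  53: 53 − 1² = 52, 53 − 2² = 49 = 7² ⇒ 53 = 2² + 7².
  Combine using the Brahmagupta–Fibonacci identity (a² + b²)(c² + d²) = (ac − bd)² + (ad + bc)² = (ac + bd)² + (ad − bc)²:
  13 · 53 = 689: from (2² + 3²)(2² + 7²), take (2·2 − 3·7, 2·7 + 3·2) = (4 − 21, 14 + 6) = (-17, 20); dropping signs (only squares matter) gives (17, 20); check 17² + 20² = 289 + 400 = 689 ✓.
Step 4: Order so x ≤ y and verify: 17² + 20² = 289 + 400 = 689 = n. ✓

n = 689 = 17² + 20² (one valid representation with x ≤ y).


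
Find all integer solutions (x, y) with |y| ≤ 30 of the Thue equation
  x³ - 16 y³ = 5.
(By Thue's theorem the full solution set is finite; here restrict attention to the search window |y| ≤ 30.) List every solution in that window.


The equation is x³ - 16y³ = 5. For fixed y, x³ = 16·y³ + 5, so a solution requires the RHS to be a perfect cube.
Strategy: iterate y from -30 to 30, compute RHS = 16·y³ + 5, and check whether it is a (positive or negative) perfect cube.
Check small values of y:
  y = 0: RHS = 5 is not a perfect cube.
  y = 1: RHS = 21 is not a perfect cube.
  y = -1: RHS = -11 is not a perfect cube.
  y = 2: RHS = 133 is not a perfect cube.
  y = -2: RHS = -123 is not a perfect cube.
  y = 3: RHS = 437 is not a perfect cube.
  y = -3: RHS = -427 is not a perfect cube.
Continuing the search up to |y| = 30 finds no solutions either.
No (x, y) in the scanned range satisfies the equation.

No integer solutions with |y| ≤ 30.


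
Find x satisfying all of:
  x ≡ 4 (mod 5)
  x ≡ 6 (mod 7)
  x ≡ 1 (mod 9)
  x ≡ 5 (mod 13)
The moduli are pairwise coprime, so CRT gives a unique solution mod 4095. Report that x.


Product of moduli M = 5 · 7 · 9 · 13 = 4095.
Merge one congruence at a time:
  Start: x ≡ 4 (mod 5).
  Combine with x ≡ 6 (mod 7); new modulus lcm = 35.
    Write x = 4 + 5·t and substitute into x ≡ 6 (mod 7): 5·t ≡ 6 − 4 = 2 (mod 7).
    The inverse of 5 mod 7 is 3 (since 5·3 = 15 = 2·7 + 1), so t ≡ 3·2 = 6 ≡ 6 (mod 7).
    Then x = 4 + 5·6 = 34, valid modulo lcm(5, 7) = 35: x ≡ 34 (mod 35).
  Combine with x ≡ 1 (mod 9); new modulus lcm = 315.
    Write x = 34 + 35·t and substitute into x ≡ 1 (mod 9): 35·t ≡ 1 − 34 = -33 (mod 9).
    Reduce coefficients mod 9: 8·t ≡ 3 (mod 9).
    The inverse of 8 mod 9 is 8 (since 8·8 = 64 = 7·9 + 1), so t ≡ 8·3 = 24 ≡ 6 (mod 9).
    Then x = 34 + 35·6 = 244, valid modulo lcm(35, 9) = 315: x ≡ 244 (mod 315).
  Combine with x ≡ 5 (mod 13); new modulus lcm = 4095.
    Write x = 244 + 315·t and substitute into x ≡ 5 (mod 13): 315·t ≡ 5 − 244 = -239 (mod 13).
    Reduce coefficients mod 13: 3·t ≡ 8 (mod 13).
    The inverse of 3 mod 13 is 9 (since 3·9 = 27 = 2·13 + 1), so t ≡ 9·8 = 72 ≡ 7 (mod 13).
    Then x = 244 + 315·7 = 2449, valid modulo lcm(315, 13) = 4095: x ≡ 2449 (mod 4095).
Verify against each original: 2449 mod 5 = 4, 2449 mod 7 = 6, 2449 mod 9 = 1, 2449 mod 13 = 5.

x ≡ 2449 (mod 4095).


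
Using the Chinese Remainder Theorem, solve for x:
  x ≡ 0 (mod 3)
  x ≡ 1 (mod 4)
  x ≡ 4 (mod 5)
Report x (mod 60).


Moduli 3, 4, 5 are pairwise coprime; by CRT there is a unique solution modulo M = 3 · 4 · 5 = 60.
Solve pairwise, accumulating the modulus:
  Start with x ≡ 0 (mod 3).
  Combine with x ≡ 1 (mod 4): since gcd(3, 4) = 1, we get a unique residue mod 12.
    Write x = 0 + 3·t and substitute into x ≡ 1 (mod 4): 3·t ≡ 1 − 0 = 1 (mod 4).
    The inverse of 3 mod 4 is 3 (since 3·3 = 9 = 2·4 + 1), so t ≡ 3·1 = 3 ≡ 3 (mod 4).
    Then x = 0 + 3·3 = 9, valid modulo lcm(3, 4) = 12: x ≡ 9 (mod 12).
  Combine with x ≡ 4 (mod 5): since gcd(12, 5) = 1, we get a unique residue mod 60.
    Write x = 9 + 12·t and substitute into x ≡ 4 (mod 5): 12·t ≡ 4 − 9 = -5 (mod 5).
    Reduce coefficients mod 5: 2·t ≡ 0 (mod 5).
    The inverse of 2 mod 5 is 3 (since 2·3 = 6 = 1·5 + 1), so t ≡ 3·0 = 0 ≡ 0 (mod 5).
    Then x = 9 + 12·0 = 9, valid modulo lcm(12, 5) = 60: x ≡ 9 (mod 60).
Verify: 9 mod 3 = 0 ✓, 9 mod 4 = 1 ✓, 9 mod 5 = 4 ✓.

x ≡ 9 (mod 60).


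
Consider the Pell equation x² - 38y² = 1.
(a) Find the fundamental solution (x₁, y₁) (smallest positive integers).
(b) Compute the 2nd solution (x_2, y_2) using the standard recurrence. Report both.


Step 1: Find the fundamental solution (x₁, y₁) of x² - 38y² = 1.
  Expand √38 as a continued fraction. a₀ = ⌊√38⌋ = 6; iterate m_{k+1} = d_k·a_k − m_k, d_{k+1} = (38 − m_{k+1}²)/d_k, a_{k+1} = ⌊(a₀ + m_{k+1})/d_{k+1}⌋ (starting m₀ = 0, d₀ = 1), with convergents p_k = a_k·p_{k-1} + p_{k-2}, q_k = a_k·q_{k-1} + q_{k-2} (p₋₁ = 1, q₋₁ = 0):
  k = 0: a₀ = 6; p₀/q₀ = 6/1; p₀² − 38·q₀² = 36 − 38 = -2.
  k = 1: m = 6, d = 2, a = ⌊(6 + 6)/2⌋ = 6; p/q = (6·6 + 1)/(6·1 + 0) = 37/6; p² − 38·q² = 1369 − 1368 = 1.
  The first convergent with p² − 38·q² = 1 gives the fundamental solution (x₁, y₁) = (37, 6).
Step 2: Apply the recurrence (x_{n+1}, y_{n+1}) = (x₁x_n + 38y₁y_n, x₁y_n + y₁x_n) repeatedly.
  From (x_1, y_1) = (37, 6): x_2 = 37·37 + 38·6·6 = 2737; y_2 = 37·6 + 6·37 = 444.
Step 3: Verify x_2² - 38·y_2² = 7491169 - 7491168 = 1 (should be 1). ✓

(x_1, y_1) = (37, 6); (x_2, y_2) = (2737, 444).


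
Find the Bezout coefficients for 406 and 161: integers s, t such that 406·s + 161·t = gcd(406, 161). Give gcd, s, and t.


Euclidean algorithm on (406, 161) — divide until remainder is 0:
  406 = 2 · 161 + 84
  161 = 1 · 84 + 77
  84 = 1 · 77 + 7
  77 = 11 · 7 + 0
gcd(406, 161) = 7.
Track Bezout coefficients alongside the remainders: start with r₀ = 406 = a·1 + b·0 (s = 1, t = 0) and r₁ = 161 = a·0 + b·1 (s = 0, t = 1); each new remainder r_{k+1} = r_{k-1} − q_k·r_k inherits s_{k+1} = s_{k-1} − q_k·s_k, t_{k+1} = t_{k-1} − q_k·t_k, so r_k = a·s_k + b·t_k at every step:
  q = 2: r = 84, s = 1 − 2·0 = 1, t = 0 − 2·1 = -2  (check: 406·1 + 161·(-2) = 84)
  q = 1: r = 77, s = 0 − 1·1 = -1, t = 1 − 1·(-2) = 3  (check: 406·(-1) + 161·3 = 77)
  q = 1: r = 7, s = 1 − 1·(-1) = 2, t = -2 − 1·3 = -5  (check: 406·2 + 161·(-5) = 7)
The row with r = 7 (the gcd) gives the Bezout coefficients s = 2, t = -5.
Result: 406 · (2) + 161 · (-5) = 7.

gcd(406, 161) = 7; s = 2, t = -5 (check: 406·2 + 161·(-5) = 7).


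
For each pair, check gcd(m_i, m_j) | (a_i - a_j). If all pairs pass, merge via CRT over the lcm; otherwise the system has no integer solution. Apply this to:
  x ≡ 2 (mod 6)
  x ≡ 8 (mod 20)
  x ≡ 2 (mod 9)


Moduli 6, 20, 9 are not pairwise coprime, so CRT works modulo lcm(m_i) when all pairwise compatibility conditions hold.
Pairwise compatibility: gcd(m_i, m_j) must divide a_i - a_j for every pair.
Merge one congruence at a time:
  Start: x ≡ 2 (mod 6).
  Combine with x ≡ 8 (mod 20): gcd(6, 20) = 2; 8 - 2 = 6, which IS divisible by 2, so compatible.
    Write x = 2 + 6·t and substitute into x ≡ 8 (mod 20): 6·t ≡ 8 − 2 = 6 (mod 20).
    Divide the congruence (and modulus) by g = 2: 3·t ≡ 3 (mod 10).
    The inverse of 3 mod 10 is 7 (since 3·7 = 21 = 2·10 + 1), so t ≡ 7·3 = 21 ≡ 1 (mod 10).
    Then x = 2 + 6·1 = 8, valid modulo lcm(6, 20) = 60: x ≡ 8 (mod 60).
  Combine with x ≡ 2 (mod 9): gcd(60, 9) = 3; 2 - 8 = -6, which IS divisible by 3, so compatible.
    Write x = 8 + 60·t and substitute into x ≡ 2 (mod 9): 60·t ≡ 2 − 8 = -6 (mod 9).
    Divide the congruence (and modulus) by g = 3: 20·t ≡ -2 (mod 3).
    Reduce coefficients mod 3: 2·t ≡ 1 (mod 3).
    The inverse of 2 mod 3 is 2 (since 2·2 = 4 = 1·3 + 1), so t ≡ 2·1 = 2 ≡ 2 (mod 3).
    Then x = 8 + 60·2 = 128, valid modulo lcm(60, 9) = 180: x ≡ 128 (mod 180).
Verify: 128 mod 6 = 2, 128 mod 20 = 8, 128 mod 9 = 2.

x ≡ 128 (mod 180).


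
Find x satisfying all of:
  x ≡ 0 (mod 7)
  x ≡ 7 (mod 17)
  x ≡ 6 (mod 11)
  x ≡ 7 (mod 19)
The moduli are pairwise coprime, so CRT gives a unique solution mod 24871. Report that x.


Product of moduli M = 7 · 17 · 11 · 19 = 24871.
Merge one congruence at a time:
  Start: x ≡ 0 (mod 7).
  Combine with x ≡ 7 (mod 17); new modulus lcm = 119.
    Write x = 0 + 7·t and substitute into x ≡ 7 (mod 17): 7·t ≡ 7 − 0 = 7 (mod 17).
    The inverse of 7 mod 17 is 5 (since 7·5 = 35 = 2·17 + 1), so t ≡ 5·7 = 35 ≡ 1 (mod 17).
    Then x = 0 + 7·1 = 7, valid modulo lcm(7, 17) = 119: x ≡ 7 (mod 119).
  Combine with x ≡ 6 (mod 11); new modulus lcm = 1309.
    Write x = 7 + 119·t and substitute into x ≡ 6 (mod 11): 119·t ≡ 6 − 7 = -1 (mod 11).
    Reduce coefficients mod 11: 9·t ≡ 10 (mod 11).
    The inverse of 9 mod 11 is 5 (since 9·5 = 45 = 4·11 + 1), so t ≡ 5·10 = 50 ≡ 6 (mod 11).
    Then x = 7 + 119·6 = 721, valid modulo lcm(119, 11) = 1309: x ≡ 721 (mod 1309).
  Combine with x ≡ 7 (mod 19); new modulus lcm = 24871.
    Write x = 721 + 1309·t and substitute into x ≡ 7 (mod 19): 1309·t ≡ 7 − 721 = -714 (mod 19).
    Reduce coefficients mod 19: 17·t ≡ 8 (mod 19).
    The inverse of 17 mod 19 is 9 (since 17·9 = 153 = 8·19 + 1), so t ≡ 9·8 = 72 ≡ 15 (mod 19).
    Then x = 721 + 1309·15 = 20356, valid modulo lcm(1309, 19) = 24871: x ≡ 20356 (mod 24871).
Verify against each original: 20356 mod 7 = 0, 20356 mod 17 = 7, 20356 mod 11 = 6, 20356 mod 19 = 7.

x ≡ 20356 (mod 24871).
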